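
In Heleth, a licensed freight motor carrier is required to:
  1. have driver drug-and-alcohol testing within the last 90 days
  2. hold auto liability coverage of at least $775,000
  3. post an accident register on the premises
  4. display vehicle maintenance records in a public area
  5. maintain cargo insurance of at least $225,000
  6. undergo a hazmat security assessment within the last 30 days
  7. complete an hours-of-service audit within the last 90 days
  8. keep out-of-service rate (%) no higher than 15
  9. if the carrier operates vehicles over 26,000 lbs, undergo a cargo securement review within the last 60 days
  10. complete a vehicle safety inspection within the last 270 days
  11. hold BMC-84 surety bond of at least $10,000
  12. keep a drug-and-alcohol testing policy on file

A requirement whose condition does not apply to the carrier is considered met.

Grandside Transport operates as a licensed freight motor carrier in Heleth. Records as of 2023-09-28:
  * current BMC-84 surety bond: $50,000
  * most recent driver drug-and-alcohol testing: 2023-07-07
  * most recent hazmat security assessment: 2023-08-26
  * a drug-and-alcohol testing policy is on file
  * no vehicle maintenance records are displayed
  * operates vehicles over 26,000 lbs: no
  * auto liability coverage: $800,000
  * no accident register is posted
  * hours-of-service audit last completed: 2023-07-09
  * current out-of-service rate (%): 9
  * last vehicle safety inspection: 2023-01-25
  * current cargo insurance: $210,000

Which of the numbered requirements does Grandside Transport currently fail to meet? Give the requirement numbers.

1. driver drug-and-alcohol testing 83 days ago vs limit 90 → met
2. auto liability coverage $800,000 ≥ $775,000 → met
3. accident register absent → not met
4. vehicle maintenance records absent → not met
5. cargo insurance $210,000 < $225,000 → not met
6. hazmat security assessment 33 days ago vs limit 30 → not met
7. hours-of-service audit 81 days ago vs limit 90 → met
8. out-of-service rate (%) 9 ≤ 15 → met
9. condition 'operates vehicles over 26,000 lbs' does not hold → requirement n/a → met
10. vehicle safety inspection 246 days ago vs limit 270 → met
11. BMC-84 surety bond $50,000 ≥ $10,000 → met
12. drug-and-alcohol testing policy present → met
Not met: 3, 4, 5, 6

3, 4, 5, 6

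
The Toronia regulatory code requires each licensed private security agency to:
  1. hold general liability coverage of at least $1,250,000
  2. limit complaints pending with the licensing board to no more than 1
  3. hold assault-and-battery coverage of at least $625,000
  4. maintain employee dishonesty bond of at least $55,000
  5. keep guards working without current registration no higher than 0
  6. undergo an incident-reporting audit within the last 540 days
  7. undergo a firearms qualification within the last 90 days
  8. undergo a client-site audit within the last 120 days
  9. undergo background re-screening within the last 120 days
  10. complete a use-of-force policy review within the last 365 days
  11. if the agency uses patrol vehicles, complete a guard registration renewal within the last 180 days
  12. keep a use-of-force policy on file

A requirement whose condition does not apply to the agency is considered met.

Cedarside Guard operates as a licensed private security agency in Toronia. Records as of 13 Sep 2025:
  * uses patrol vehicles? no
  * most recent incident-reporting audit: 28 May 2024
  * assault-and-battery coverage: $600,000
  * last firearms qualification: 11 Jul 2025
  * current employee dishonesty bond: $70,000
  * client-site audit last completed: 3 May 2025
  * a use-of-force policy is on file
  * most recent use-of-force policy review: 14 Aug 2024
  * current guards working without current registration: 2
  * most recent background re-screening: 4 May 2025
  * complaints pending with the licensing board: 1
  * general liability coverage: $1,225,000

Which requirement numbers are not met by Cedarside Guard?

1. general liability coverage $1,225,000 < $1,250,000 → not met
2. complaints pending with the licensing board 1 ≤ 1 → met
3. assault-and-battery coverage $600,000 < $625,000 → not met
4. employee dishonesty bond $70,000 ≥ $55,000 → met
5. guards working without current registration 2 > 0 → not met
6. incident-reporting audit 473 days ago vs limit 540 → met
7. firearms qualification 64 days ago vs limit 90 → met
8. client-site audit 133 days ago vs limit 120 → not met
9. background re-screening 132 days ago vs limit 120 → not met
10. use-of-force policy review 395 days ago vs limit 365 → not met
11. condition 'uses patrol vehicles' does not hold → requirement n/a → met
12. use-of-force policy present → met
Not met: 1, 3, 5, 8, 9, 10

1, 3, 5, 8, 9, 10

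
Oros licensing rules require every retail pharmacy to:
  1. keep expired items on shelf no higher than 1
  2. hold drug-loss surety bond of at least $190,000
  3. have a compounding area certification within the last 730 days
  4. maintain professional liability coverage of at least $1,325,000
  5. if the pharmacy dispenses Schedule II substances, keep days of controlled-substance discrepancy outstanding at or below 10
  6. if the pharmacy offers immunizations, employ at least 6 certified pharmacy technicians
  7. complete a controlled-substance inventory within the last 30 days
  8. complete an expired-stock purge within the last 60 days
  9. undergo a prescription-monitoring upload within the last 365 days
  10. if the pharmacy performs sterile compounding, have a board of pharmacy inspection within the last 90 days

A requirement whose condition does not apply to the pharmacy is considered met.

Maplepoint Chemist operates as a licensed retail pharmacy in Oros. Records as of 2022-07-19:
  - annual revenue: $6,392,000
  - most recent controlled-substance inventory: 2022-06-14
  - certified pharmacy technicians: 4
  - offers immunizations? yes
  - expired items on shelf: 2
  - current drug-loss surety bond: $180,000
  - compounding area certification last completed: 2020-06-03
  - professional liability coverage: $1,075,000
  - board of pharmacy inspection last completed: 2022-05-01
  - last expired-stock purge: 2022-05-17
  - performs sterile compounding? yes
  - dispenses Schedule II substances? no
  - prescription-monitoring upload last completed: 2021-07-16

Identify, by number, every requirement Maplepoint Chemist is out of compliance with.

1. expired items on shelf 2 > 1 → not met
2. drug-loss surety bond $180,000 < $190,000 → not met
3. compounding area certification 776 days ago vs limit 730 → not met
4. professional liability coverage $1,075,000 < $1,325,000 → not met
5. condition 'dispenses Schedule II substances' does not hold → requirement n/a → met
6. condition 'offers immunizations' holds; certified pharmacy technicians 4 < 6 → not met
7. controlled-substance inventory 35 days ago vs limit 30 → not met
8. expired-stock purge 63 days ago vs limit 60 → not met
9. prescription-monitoring upload 368 days ago vs limit 365 → not met
10. condition 'performs sterile compounding' holds; board of pharmacy inspection 79 days ago vs limit 90 → met
Not met: 1, 2, 3, 4, 6, 7, 8, 9

1, 2, 3, 4, 6, 7, 8, 9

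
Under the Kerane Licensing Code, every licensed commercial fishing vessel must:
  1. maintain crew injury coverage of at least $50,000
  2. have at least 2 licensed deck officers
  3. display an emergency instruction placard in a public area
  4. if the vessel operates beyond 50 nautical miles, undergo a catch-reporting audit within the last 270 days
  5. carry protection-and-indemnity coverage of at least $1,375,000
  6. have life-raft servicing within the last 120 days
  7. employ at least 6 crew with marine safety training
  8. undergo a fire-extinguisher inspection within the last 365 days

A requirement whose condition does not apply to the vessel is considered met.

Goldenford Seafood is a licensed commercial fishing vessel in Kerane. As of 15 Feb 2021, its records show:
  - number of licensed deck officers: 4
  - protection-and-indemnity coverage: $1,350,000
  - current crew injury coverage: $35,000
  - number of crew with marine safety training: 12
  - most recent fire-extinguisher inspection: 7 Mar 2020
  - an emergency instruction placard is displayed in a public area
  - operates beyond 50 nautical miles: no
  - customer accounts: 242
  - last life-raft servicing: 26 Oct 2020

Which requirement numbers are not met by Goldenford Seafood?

1, 5

1. crew injury coverage $35,000 < $50,000 → not met
2. licensed deck officers 4 ≥ 2 → met
3. emergency instruction placard present → met
4. condition 'operates beyond 50 nautical miles' does not hold → requirement n/a → met
5. protection-and-indemnity coverage $1,350,000 < $1,375,000 → not met
6. life-raft servicing 112 days ago vs limit 120 → met
7. crew with marine safety training 12 ≥ 6 → met
8. fire-extinguisher inspection 345 days ago vs limit 365 → met
Not met: 1, 5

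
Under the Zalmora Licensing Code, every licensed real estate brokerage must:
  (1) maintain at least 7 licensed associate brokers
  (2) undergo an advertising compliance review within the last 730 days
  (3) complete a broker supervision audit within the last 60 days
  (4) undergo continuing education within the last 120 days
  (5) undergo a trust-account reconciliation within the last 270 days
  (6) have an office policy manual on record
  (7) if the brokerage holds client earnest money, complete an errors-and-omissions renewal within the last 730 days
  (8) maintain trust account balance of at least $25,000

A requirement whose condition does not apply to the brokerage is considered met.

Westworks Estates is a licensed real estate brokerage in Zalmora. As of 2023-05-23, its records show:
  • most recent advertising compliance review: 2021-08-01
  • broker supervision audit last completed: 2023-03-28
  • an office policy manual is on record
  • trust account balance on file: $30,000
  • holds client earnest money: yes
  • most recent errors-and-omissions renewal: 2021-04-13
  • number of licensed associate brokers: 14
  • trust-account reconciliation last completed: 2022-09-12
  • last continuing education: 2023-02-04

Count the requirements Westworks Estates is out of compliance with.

1. licensed associate brokers 14 ≥ 7 → met
2. advertising compliance review 660 days ago vs limit 730 → met
3. broker supervision audit 56 days ago vs limit 60 → met
4. continuing education 108 days ago vs limit 120 → met
5. trust-account reconciliation 253 days ago vs limit 270 → met
6. office policy manual present → met
7. condition 'holds client earnest money' holds; errors-and-omissions renewal 770 days ago vs limit 730 → not met
8. trust account balance $30,000 ≥ $25,000 → met
Not met: 1 of 8

1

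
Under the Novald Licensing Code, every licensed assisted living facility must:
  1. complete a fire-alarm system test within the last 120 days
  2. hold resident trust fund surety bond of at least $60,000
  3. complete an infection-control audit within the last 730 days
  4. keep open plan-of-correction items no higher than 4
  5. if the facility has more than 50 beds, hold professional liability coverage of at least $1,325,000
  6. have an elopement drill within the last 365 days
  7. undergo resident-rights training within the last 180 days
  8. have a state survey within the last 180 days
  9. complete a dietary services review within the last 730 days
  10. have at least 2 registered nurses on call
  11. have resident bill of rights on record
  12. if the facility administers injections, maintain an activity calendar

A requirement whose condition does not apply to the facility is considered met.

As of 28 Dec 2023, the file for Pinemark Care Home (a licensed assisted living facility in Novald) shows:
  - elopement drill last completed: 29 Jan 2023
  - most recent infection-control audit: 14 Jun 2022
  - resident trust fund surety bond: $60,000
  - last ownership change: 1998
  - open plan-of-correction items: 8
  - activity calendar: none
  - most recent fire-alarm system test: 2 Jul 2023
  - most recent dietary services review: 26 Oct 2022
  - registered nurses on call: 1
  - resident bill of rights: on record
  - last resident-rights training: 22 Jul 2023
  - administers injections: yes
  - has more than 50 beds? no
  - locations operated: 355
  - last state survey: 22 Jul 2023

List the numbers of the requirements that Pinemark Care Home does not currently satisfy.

1, 4, 10, 12

1. fire-alarm system test 179 days ago vs limit 120 → not met
2. resident trust fund surety bond $60,000 ≥ $60,000 → met
3. infection-control audit 562 days ago vs limit 730 → met
4. open plan-of-correction items 8 > 4 → not met
5. condition 'has more than 50 beds' does not hold → requirement n/a → met
6. elopement drill 333 days ago vs limit 365 → met
7. resident-rights training 159 days ago vs limit 180 → met
8. state survey 159 days ago vs limit 180 → met
9. dietary services review 428 days ago vs limit 730 → met
10. registered nurses on call 1 < 2 → not met
11. resident bill of rights present → met
12. condition 'administers injections' holds; activity calendar absent → not met
Not met: 1, 4, 10, 12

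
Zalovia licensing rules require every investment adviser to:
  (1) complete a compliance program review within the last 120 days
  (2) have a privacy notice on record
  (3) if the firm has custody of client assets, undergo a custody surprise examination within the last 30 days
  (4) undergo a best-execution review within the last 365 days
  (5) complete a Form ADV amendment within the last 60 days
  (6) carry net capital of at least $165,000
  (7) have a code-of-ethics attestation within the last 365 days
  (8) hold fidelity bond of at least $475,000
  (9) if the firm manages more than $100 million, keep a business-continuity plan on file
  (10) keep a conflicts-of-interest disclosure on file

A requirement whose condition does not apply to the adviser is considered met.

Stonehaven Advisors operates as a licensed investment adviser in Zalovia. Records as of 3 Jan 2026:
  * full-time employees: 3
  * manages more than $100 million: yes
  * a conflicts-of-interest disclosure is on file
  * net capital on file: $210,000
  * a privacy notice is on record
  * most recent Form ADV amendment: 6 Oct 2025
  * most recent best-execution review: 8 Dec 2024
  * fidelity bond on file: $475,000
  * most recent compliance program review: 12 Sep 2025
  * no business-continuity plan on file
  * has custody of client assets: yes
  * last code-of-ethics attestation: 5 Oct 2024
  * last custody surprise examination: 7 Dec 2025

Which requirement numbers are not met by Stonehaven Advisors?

4, 5, 7, 9

1. compliance program review 113 days ago vs limit 120 → met
2. privacy notice present → met
3. condition 'has custody of client assets' holds; custody surprise examination 27 days ago vs limit 30 → met
4. best-execution review 391 days ago vs limit 365 → not met
5. Form ADV amendment 89 days ago vs limit 60 → not met
6. net capital $210,000 ≥ $165,000 → met
7. code-of-ethics attestation 455 days ago vs limit 365 → not met
8. fidelity bond $475,000 ≥ $475,000 → met
9. condition 'manages more than $100 million' holds; business-continuity plan absent → not met
10. conflicts-of-interest disclosure present → met
Not met: 4, 5, 7, 9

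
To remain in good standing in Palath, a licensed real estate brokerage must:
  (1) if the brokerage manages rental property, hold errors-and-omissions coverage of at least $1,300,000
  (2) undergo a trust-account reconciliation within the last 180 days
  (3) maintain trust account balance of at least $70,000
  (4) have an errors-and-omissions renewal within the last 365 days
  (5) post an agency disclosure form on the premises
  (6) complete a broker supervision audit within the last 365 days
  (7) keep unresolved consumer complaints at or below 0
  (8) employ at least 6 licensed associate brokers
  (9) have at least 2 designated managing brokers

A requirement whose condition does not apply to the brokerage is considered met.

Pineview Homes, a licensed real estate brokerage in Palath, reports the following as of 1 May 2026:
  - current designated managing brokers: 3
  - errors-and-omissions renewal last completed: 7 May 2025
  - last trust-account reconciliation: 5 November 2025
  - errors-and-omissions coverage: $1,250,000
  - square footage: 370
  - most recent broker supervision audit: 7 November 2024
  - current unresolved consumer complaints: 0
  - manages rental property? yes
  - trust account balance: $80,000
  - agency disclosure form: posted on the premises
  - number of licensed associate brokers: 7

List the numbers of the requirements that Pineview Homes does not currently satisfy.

1. condition 'manages rental property' holds; errors-and-omissions coverage $1,250,000 < $1,300,000 → not met
2. trust-account reconciliation 177 days ago vs limit 180 → met
3. trust account balance $80,000 ≥ $70,000 → met
4. errors-and-omissions renewal 359 days ago vs limit 365 → met
5. agency disclosure form present → met
6. broker supervision audit 540 days ago vs limit 365 → not met
7. unresolved consumer complaints 0 ≤ 0 → met
8. licensed associate brokers 7 ≥ 6 → met
9. designated managing brokers 3 ≥ 2 → met
Not met: 1, 6

1, 6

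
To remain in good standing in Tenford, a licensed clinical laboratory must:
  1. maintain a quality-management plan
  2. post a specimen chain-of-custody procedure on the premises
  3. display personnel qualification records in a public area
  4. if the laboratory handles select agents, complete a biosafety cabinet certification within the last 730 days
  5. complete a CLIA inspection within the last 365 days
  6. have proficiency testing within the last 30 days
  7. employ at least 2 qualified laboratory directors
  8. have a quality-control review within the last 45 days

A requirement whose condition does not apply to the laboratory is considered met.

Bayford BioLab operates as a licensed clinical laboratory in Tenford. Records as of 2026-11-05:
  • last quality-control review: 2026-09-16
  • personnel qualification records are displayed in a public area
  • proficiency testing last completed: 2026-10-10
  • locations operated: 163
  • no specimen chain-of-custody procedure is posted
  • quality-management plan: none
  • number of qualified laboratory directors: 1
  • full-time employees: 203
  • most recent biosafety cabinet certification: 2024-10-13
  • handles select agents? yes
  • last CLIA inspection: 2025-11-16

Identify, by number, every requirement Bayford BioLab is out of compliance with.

1, 2, 4, 7, 8

1. quality-management plan absent → not met
2. specimen chain-of-custody procedure absent → not met
3. personnel qualification records present → met
4. condition 'handles select agents' holds; biosafety cabinet certification 753 days ago vs limit 730 → not met
5. CLIA inspection 354 days ago vs limit 365 → met
6. proficiency testing 26 days ago vs limit 30 → met
7. qualified laboratory directors 1 < 2 → not met
8. quality-control review 50 days ago vs limit 45 → not met
Not met: 1, 2, 4, 7, 8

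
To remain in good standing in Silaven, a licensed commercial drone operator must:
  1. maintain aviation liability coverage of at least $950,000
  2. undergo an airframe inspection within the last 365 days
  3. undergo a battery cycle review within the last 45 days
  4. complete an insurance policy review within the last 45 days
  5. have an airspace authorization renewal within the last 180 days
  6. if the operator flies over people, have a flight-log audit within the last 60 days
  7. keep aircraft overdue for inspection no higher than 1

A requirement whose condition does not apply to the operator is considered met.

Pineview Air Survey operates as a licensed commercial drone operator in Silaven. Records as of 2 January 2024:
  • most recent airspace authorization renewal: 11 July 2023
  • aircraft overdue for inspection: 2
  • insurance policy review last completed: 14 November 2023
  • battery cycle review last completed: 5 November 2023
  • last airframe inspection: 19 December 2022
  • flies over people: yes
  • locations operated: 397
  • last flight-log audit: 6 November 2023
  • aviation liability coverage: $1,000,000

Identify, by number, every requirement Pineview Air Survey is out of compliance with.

1. aviation liability coverage $1,000,000 ≥ $950,000 → met
2. airframe inspection 379 days ago vs limit 365 → not met
3. battery cycle review 58 days ago vs limit 45 → not met
4. insurance policy review 49 days ago vs limit 45 → not met
5. airspace authorization renewal 175 days ago vs limit 180 → met
6. condition 'flies over people' holds; flight-log audit 57 days ago vs limit 60 → met
7. aircraft overdue for inspection 2 > 1 → not met
Not met: 2, 3, 4, 7

2, 3, 4, 7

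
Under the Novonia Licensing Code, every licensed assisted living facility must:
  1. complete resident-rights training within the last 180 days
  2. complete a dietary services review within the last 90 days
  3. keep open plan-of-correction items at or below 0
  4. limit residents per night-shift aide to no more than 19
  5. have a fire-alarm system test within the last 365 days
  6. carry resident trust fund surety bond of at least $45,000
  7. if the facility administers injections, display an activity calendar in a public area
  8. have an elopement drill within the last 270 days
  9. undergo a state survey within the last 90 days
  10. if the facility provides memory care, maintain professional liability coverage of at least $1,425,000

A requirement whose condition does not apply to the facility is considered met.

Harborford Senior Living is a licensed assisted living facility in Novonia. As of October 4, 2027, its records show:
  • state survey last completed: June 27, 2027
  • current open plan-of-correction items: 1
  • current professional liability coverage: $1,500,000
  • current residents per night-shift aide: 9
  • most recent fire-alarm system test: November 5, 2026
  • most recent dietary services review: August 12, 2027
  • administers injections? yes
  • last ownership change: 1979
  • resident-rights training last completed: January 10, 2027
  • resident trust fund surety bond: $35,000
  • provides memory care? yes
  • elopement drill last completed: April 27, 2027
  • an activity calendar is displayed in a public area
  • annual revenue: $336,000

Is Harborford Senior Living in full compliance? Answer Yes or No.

1. resident-rights training 267 days ago vs limit 180 → not met
2. dietary services review 53 days ago vs limit 90 → met
3. open plan-of-correction items 1 > 0 → not met
4. residents per night-shift aide 9 ≤ 19 → met
5. fire-alarm system test 333 days ago vs limit 365 → met
6. resident trust fund surety bond $35,000 < $45,000 → not met
7. condition 'administers injections' holds; activity calendar present → met
8. elopement drill 160 days ago vs limit 270 → met
9. state survey 99 days ago vs limit 90 → not met
10. condition 'provides memory care' holds; professional liability coverage $1,500,000 ≥ $1,425,000 → met
Not met: 1, 3, 6, 9

No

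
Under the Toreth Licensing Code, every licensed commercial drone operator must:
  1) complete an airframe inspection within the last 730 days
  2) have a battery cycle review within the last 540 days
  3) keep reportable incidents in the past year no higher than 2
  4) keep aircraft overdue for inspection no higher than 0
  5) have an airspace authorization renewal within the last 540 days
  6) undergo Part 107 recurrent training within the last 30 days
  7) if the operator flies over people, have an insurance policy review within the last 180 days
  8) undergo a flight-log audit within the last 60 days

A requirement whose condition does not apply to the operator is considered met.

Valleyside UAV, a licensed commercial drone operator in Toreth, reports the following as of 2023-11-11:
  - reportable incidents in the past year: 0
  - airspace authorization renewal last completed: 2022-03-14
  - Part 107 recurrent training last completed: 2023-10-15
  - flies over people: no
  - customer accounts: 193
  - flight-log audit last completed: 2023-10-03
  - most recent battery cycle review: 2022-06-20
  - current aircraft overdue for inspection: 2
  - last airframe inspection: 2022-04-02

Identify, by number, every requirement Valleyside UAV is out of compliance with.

1. airframe inspection 588 days ago vs limit 730 → met
2. battery cycle review 509 days ago vs limit 540 → met
3. reportable incidents in the past year 0 ≤ 2 → met
4. aircraft overdue for inspection 2 > 0 → not met
5. airspace authorization renewal 607 days ago vs limit 540 → not met
6. Part 107 recurrent training 27 days ago vs limit 30 → met
7. condition 'flies over people' does not hold → requirement n/a → met
8. flight-log audit 39 days ago vs limit 60 → met
Not met: 4, 5

4, 5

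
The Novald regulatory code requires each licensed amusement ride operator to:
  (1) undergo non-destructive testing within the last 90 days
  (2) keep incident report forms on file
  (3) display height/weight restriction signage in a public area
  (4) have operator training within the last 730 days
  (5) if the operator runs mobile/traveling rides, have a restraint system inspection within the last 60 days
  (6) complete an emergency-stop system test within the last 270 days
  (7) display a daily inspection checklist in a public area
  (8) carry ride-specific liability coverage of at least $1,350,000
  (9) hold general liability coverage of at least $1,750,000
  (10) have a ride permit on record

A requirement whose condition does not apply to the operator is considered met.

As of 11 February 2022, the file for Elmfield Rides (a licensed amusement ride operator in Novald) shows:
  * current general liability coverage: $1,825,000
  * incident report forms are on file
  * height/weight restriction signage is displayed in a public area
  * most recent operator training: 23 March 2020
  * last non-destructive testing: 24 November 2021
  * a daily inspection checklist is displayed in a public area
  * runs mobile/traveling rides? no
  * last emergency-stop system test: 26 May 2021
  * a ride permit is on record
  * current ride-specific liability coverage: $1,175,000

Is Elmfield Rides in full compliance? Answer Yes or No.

1. non-destructive testing 79 days ago vs limit 90 → met
2. incident report forms present → met
3. height/weight restriction signage present → met
4. operator training 690 days ago vs limit 730 → met
5. condition 'runs mobile/traveling rides' does not hold → requirement n/a → met
6. emergency-stop system test 261 days ago vs limit 270 → met
7. daily inspection checklist present → met
8. ride-specific liability coverage $1,175,000 < $1,350,000 → not met
9. general liability coverage $1,825,000 ≥ $1,750,000 → met
10. ride permit present → met
Not met: 8

No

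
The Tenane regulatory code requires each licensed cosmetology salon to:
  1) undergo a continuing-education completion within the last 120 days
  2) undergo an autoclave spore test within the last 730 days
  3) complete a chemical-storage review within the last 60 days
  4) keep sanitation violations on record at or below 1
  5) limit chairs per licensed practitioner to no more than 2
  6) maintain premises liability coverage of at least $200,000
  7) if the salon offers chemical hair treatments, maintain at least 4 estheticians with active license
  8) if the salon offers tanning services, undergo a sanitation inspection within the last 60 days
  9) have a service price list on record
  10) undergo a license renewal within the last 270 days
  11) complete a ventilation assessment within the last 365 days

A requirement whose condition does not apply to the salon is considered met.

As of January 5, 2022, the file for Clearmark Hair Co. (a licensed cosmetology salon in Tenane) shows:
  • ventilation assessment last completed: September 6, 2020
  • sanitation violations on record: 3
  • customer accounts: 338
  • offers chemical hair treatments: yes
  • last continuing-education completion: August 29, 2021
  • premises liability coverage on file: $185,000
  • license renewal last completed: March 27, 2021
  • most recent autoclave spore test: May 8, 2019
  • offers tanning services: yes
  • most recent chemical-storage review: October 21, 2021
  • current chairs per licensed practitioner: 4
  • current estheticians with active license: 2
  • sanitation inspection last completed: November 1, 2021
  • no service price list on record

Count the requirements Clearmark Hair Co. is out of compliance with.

11

1. continuing-education completion 129 days ago vs limit 120 → not met
2. autoclave spore test 973 days ago vs limit 730 → not met
3. chemical-storage review 76 days ago vs limit 60 → not met
4. sanitation violations on record 3 > 1 → not met
5. chairs per licensed practitioner 4 > 2 → not met
6. premises liability coverage $185,000 < $200,000 → not met
7. condition 'offers chemical hair treatments' holds; estheticians with active license 2 < 4 → not met
8. condition 'offers tanning services' holds; sanitation inspection 65 days ago vs limit 60 → not met
9. service price list absent → not met
10. license renewal 284 days ago vs limit 270 → not met
11. ventilation assessment 486 days ago vs limit 365 → not met
Not met: 11 of 11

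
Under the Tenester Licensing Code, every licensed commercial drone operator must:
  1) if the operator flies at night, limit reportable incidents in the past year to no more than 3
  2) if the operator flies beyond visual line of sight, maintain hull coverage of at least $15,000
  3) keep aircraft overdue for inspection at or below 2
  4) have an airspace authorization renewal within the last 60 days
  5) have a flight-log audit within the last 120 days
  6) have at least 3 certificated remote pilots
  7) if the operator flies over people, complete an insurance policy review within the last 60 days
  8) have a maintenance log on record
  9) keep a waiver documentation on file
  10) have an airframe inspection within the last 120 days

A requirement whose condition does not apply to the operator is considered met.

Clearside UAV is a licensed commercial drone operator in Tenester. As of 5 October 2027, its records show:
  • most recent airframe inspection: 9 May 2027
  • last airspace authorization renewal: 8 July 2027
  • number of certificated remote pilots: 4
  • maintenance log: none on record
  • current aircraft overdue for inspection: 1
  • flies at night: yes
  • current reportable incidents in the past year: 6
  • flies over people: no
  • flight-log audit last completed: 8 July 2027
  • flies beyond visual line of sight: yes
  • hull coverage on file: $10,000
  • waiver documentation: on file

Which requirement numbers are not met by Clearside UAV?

1, 2, 4, 8, 10

1. condition 'flies at night' holds; reportable incidents in the past year 6 > 3 → not met
2. condition 'flies beyond visual line of sight' holds; hull coverage $10,000 < $15,000 → not met
3. aircraft overdue for inspection 1 ≤ 2 → met
4. airspace authorization renewal 89 days ago vs limit 60 → not met
5. flight-log audit 89 days ago vs limit 120 → met
6. certificated remote pilots 4 ≥ 3 → met
7. condition 'flies over people' does not hold → requirement n/a → met
8. maintenance log absent → not met
9. waiver documentation present → met
10. airframe inspection 149 days ago vs limit 120 → not met
Not met: 1, 2, 4, 8, 10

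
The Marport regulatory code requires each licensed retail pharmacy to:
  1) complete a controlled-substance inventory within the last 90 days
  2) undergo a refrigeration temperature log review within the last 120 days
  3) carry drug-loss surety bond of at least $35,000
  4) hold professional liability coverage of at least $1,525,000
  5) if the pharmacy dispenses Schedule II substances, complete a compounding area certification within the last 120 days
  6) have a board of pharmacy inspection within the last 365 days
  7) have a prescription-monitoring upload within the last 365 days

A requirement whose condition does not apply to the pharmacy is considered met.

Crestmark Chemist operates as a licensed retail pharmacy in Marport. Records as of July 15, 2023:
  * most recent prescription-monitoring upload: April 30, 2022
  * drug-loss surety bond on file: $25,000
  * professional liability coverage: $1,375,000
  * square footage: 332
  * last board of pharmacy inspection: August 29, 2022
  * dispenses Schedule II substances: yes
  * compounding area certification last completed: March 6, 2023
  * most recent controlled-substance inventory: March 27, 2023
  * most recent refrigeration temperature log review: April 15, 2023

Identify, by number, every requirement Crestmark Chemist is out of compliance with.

1, 3, 4, 5, 7

1. controlled-substance inventory 110 days ago vs limit 90 → not met
2. refrigeration temperature log review 91 days ago vs limit 120 → met
3. drug-loss surety bond $25,000 < $35,000 → not met
4. professional liability coverage $1,375,000 < $1,525,000 → not met
5. condition 'dispenses Schedule II substances' holds; compounding area certification 131 days ago vs limit 120 → not met
6. board of pharmacy inspection 320 days ago vs limit 365 → met
7. prescription-monitoring upload 441 days ago vs limit 365 → not met
Not met: 1, 3, 4, 5, 7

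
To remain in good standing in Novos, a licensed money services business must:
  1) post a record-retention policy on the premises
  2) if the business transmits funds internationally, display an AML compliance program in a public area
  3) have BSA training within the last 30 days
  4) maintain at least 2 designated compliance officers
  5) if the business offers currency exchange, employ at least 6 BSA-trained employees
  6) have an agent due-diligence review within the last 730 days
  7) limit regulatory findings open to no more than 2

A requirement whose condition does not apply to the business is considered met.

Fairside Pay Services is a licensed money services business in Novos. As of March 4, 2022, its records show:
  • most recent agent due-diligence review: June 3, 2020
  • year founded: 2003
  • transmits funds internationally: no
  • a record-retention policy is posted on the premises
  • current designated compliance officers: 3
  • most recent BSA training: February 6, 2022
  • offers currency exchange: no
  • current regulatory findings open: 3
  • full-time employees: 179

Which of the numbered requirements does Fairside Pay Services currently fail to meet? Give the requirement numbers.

7

1. record-retention policy present → met
2. condition 'transmits funds internationally' does not hold → requirement n/a → met
3. BSA training 26 days ago vs limit 30 → met
4. designated compliance officers 3 ≥ 2 → met
5. condition 'offers currency exchange' does not hold → requirement n/a → met
6. agent due-diligence review 639 days ago vs limit 730 → met
7. regulatory findings open 3 > 2 → not met
Not met: 7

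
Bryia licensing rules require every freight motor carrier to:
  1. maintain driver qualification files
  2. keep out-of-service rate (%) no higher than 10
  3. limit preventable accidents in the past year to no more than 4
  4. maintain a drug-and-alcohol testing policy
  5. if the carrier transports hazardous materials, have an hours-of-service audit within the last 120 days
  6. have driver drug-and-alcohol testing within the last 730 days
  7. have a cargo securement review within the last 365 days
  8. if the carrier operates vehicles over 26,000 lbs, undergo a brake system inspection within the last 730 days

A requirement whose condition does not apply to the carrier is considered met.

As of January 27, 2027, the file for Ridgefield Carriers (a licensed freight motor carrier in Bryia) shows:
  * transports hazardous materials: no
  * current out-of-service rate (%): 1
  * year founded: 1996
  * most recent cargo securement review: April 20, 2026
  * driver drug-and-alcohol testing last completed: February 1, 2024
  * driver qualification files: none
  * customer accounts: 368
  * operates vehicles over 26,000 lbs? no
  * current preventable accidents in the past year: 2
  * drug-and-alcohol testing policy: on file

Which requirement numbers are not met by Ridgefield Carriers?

1. driver qualification files absent → not met
2. out-of-service rate (%) 1 ≤ 10 → met
3. preventable accidents in the past year 2 ≤ 4 → met
4. drug-and-alcohol testing policy present → met
5. condition 'transports hazardous materials' does not hold → requirement n/a → met
6. driver drug-and-alcohol testing 1091 days ago vs limit 730 → not met
7. cargo securement review 282 days ago vs limit 365 → met
8. condition 'operates vehicles over 26,000 lbs' does not hold → requirement n/a → met
Not met: 1, 6

1, 6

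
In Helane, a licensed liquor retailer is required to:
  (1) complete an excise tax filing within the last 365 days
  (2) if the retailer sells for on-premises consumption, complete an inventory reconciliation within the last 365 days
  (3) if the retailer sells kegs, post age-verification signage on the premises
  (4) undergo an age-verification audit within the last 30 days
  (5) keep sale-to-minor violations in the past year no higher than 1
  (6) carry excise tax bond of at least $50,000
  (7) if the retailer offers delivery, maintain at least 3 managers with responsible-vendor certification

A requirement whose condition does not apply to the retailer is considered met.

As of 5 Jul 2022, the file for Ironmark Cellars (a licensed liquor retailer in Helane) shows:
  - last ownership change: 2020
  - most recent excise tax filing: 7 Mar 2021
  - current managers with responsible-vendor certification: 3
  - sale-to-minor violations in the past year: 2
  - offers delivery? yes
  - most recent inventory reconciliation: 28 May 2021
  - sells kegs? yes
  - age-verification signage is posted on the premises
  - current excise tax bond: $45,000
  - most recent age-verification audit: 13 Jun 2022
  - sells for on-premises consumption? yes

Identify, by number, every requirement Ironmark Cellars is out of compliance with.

1, 2, 5, 6

1. excise tax filing 485 days ago vs limit 365 → not met
2. condition 'sells for on-premises consumption' holds; inventory reconciliation 403 days ago vs limit 365 → not met
3. condition 'sells kegs' holds; age-verification signage present → met
4. age-verification audit 22 days ago vs limit 30 → met
5. sale-to-minor violations in the past year 2 > 1 → not met
6. excise tax bond $45,000 < $50,000 → not met
7. condition 'offers delivery' holds; managers with responsible-vendor certification 3 ≥ 3 → met
Not met: 1, 2, 5, 6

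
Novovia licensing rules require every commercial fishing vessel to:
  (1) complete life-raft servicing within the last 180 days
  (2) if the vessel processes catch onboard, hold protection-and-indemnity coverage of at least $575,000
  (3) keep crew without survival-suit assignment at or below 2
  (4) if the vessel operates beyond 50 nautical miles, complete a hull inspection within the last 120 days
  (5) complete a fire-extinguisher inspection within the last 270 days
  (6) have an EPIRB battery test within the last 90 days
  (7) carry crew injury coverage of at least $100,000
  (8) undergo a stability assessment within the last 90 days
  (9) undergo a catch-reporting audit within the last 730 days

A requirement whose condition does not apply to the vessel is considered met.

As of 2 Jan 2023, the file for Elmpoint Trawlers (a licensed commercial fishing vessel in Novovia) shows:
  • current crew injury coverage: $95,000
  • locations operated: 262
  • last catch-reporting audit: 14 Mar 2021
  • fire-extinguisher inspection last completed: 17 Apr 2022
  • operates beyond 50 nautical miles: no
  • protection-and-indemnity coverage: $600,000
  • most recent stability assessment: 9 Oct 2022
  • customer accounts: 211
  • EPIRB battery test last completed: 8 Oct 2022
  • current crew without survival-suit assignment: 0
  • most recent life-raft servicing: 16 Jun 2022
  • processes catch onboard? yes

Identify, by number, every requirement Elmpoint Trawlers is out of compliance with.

1. life-raft servicing 200 days ago vs limit 180 → not met
2. condition 'processes catch onboard' holds; protection-and-indemnity coverage $600,000 ≥ $575,000 → met
3. crew without survival-suit assignment 0 ≤ 2 → met
4. condition 'operates beyond 50 nautical miles' does not hold → requirement n/a → met
5. fire-extinguisher inspection 260 days ago vs limit 270 → met
6. EPIRB battery test 86 days ago vs limit 90 → met
7. crew injury coverage $95,000 < $100,000 → not met
8. stability assessment 85 days ago vs limit 90 → met
9. catch-reporting audit 659 days ago vs limit 730 → met
Not met: 1, 7

1, 7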